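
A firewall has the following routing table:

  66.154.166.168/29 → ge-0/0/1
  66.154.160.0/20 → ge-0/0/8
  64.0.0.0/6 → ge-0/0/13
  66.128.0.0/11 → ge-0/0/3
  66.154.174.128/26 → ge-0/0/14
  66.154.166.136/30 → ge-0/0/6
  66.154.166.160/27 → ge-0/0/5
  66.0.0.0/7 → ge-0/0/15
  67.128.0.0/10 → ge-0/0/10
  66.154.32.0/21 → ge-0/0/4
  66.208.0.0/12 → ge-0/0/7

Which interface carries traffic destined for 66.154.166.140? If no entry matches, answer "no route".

ge-0/0/8

Routes whose prefix contains 66.154.166.140:
  64.0.0.0/6 (64.0.0.0 - 67.255.255.255) -> ge-0/0/13
  66.0.0.0/7 (66.0.0.0 - 67.255.255.255) -> ge-0/0/15
  66.128.0.0/11 (66.128.0.0 - 66.159.255.255) -> ge-0/0/3
  66.154.160.0/20 (66.154.160.0 - 66.154.175.255) -> ge-0/0/8
More-specific entries that do NOT match:
  66.154.166.136/30 (66.154.166.136 - 66.154.166.139) does not contain 66.154.166.140
  66.154.166.168/29 (66.154.166.168 - 66.154.166.175) does not contain 66.154.166.140
  66.154.166.160/27 (66.154.166.160 - 66.154.166.191) does not contain 66.154.166.140
  66.154.174.128/26 (66.154.174.128 - 66.154.174.191) does not contain 66.154.166.140
  66.154.32.0/21 (66.154.32.0 - 66.154.39.255) does not contain 66.154.166.140
Longest matching prefix is /20 -> interface ge-0/0/8.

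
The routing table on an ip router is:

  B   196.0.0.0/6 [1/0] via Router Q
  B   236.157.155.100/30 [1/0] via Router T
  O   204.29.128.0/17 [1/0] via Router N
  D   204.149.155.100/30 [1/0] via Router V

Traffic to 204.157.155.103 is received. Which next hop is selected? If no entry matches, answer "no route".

No entry's prefix contains 204.157.155.103; there is no default route.

no route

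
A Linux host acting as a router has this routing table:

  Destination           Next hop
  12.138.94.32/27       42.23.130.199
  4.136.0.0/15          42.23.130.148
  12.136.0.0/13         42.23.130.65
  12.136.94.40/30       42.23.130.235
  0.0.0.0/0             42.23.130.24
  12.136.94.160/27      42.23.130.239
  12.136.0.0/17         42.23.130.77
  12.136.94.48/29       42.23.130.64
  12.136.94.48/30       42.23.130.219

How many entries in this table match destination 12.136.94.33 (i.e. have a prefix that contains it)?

Prefixes containing 12.136.94.33:
  0.0.0.0/0 (default, matches everything)
  12.136.0.0/13 (12.136.0.0 - 12.143.255.255)
  12.136.0.0/17 (12.136.0.0 - 12.136.127.255)
Total matching entries: 3.

3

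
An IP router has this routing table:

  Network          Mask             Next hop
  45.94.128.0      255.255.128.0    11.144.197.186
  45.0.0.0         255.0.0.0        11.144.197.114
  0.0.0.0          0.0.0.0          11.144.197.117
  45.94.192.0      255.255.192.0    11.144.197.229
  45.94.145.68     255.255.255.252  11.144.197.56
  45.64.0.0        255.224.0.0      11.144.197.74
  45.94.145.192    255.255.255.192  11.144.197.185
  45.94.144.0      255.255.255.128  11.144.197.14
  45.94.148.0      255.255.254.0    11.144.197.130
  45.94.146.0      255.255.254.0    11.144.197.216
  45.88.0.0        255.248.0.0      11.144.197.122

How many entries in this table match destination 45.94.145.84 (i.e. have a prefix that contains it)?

Prefixes containing 45.94.145.84:
  0.0.0.0/0 (default, matches everything)
  45.0.0.0/8 (45.0.0.0 - 45.255.255.255)
  45.64.0.0/11 (45.64.0.0 - 45.95.255.255)
  45.88.0.0/13 (45.88.0.0 - 45.95.255.255)
  45.94.128.0/17 (45.94.128.0 - 45.94.255.255)
Total matching entries: 5.

5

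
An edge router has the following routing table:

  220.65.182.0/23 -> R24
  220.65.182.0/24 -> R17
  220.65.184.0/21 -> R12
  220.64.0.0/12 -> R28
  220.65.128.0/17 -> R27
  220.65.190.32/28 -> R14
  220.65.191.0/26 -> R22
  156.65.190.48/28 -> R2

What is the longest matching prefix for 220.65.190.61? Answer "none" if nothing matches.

Entries matching 220.65.190.61:
  220.64.0.0/12 (220.64.0.0 - 220.79.255.255)
  220.65.128.0/17 (220.65.128.0 - 220.65.255.255)
  220.65.184.0/21 (220.65.184.0 - 220.65.191.255)
Most specific is 220.65.184.0/21.

220.65.184.0/21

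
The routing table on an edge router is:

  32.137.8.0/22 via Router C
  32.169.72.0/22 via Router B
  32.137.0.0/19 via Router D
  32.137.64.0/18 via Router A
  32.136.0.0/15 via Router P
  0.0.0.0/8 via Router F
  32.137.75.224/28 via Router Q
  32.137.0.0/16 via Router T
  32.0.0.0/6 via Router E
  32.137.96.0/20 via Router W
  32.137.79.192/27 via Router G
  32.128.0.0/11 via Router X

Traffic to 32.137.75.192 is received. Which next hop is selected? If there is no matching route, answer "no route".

Router A

Routes whose prefix contains 32.137.75.192:
  32.0.0.0/6 (32.0.0.0 - 35.255.255.255) -> Router E
  32.128.0.0/11 (32.128.0.0 - 32.159.255.255) -> Router X
  32.136.0.0/15 (32.136.0.0 - 32.137.255.255) -> Router P
  32.137.0.0/16 (32.137.0.0 - 32.137.255.255) -> Router T
  32.137.64.0/18 (32.137.64.0 - 32.137.127.255) -> Router A
More-specific entries that do NOT match:
  32.137.75.224/28 (32.137.75.224 - 32.137.75.239) does not contain 32.137.75.192
  32.137.79.192/27 (32.137.79.192 - 32.137.79.223) does not contain 32.137.75.192
  32.137.8.0/22 (32.137.8.0 - 32.137.11.255) does not contain 32.137.75.192
  32.169.72.0/22 (32.169.72.0 - 32.169.75.255) does not contain 32.137.75.192
  32.137.96.0/20 (32.137.96.0 - 32.137.111.255) does not contain 32.137.75.192
  32.137.0.0/19 (32.137.0.0 - 32.137.31.255) does not contain 32.137.75.192
Longest matching prefix is /18 -> next hop Router A.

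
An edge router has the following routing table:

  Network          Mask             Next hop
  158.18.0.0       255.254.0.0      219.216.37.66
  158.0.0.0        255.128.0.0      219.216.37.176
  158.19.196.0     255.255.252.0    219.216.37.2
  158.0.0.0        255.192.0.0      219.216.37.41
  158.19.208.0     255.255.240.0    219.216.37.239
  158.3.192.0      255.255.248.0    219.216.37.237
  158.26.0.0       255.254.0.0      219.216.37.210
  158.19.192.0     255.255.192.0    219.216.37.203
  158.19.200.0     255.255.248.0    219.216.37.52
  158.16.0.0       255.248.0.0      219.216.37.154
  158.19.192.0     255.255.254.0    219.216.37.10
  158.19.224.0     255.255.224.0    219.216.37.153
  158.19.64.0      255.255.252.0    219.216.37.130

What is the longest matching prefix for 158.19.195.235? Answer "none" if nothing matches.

158.19.192.0/18

Entries matching 158.19.195.235:
  158.0.0.0/9 (158.0.0.0 - 158.127.255.255)
  158.0.0.0/10 (158.0.0.0 - 158.63.255.255)
  158.16.0.0/13 (158.16.0.0 - 158.23.255.255)
  158.18.0.0/15 (158.18.0.0 - 158.19.255.255)
  158.19.192.0/18 (158.19.192.0 - 158.19.255.255)
Most specific is 158.19.192.0/18.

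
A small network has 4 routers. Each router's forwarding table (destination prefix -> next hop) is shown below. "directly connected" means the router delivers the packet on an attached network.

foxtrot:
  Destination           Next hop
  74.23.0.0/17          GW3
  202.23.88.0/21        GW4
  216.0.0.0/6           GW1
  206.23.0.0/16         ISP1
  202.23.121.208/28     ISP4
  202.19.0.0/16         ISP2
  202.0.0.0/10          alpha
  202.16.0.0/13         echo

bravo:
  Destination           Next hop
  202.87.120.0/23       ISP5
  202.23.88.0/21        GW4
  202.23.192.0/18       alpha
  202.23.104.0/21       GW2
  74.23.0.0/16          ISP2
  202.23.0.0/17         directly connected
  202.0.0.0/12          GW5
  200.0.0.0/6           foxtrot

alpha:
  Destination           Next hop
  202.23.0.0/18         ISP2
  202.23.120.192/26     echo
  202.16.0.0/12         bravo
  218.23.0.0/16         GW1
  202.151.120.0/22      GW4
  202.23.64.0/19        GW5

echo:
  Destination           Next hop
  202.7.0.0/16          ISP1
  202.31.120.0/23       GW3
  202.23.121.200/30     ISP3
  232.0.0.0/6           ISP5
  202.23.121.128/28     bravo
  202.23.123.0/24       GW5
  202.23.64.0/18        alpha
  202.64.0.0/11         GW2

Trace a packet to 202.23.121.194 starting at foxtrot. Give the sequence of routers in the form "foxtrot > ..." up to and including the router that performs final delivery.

At foxtrot: longest match for 202.23.121.194 is 202.16.0.0/13 -> echo
At echo: longest match for 202.23.121.194 is 202.23.64.0/18 -> alpha
At alpha: longest match for 202.23.121.194 is 202.16.0.0/12 -> bravo
At bravo: longest match for 202.23.121.194 is 202.23.0.0/17 -> directly connected

foxtrot > echo > alpha > bravo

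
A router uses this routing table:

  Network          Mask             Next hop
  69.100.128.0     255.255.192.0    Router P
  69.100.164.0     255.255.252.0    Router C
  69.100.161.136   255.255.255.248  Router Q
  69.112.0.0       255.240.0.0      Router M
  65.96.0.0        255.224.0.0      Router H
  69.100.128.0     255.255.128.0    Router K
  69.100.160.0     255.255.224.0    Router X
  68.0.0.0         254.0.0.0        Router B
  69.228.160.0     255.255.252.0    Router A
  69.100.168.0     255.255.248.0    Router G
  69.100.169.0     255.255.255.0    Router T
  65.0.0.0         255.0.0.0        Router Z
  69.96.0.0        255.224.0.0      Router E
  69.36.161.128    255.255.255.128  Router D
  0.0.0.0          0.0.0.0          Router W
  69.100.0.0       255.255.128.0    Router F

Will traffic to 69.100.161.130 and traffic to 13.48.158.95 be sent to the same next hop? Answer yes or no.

69.100.161.130: longest match 69.100.160.0/19 -> Router X
13.48.158.95: longest match 0.0.0.0/0 -> Router W

no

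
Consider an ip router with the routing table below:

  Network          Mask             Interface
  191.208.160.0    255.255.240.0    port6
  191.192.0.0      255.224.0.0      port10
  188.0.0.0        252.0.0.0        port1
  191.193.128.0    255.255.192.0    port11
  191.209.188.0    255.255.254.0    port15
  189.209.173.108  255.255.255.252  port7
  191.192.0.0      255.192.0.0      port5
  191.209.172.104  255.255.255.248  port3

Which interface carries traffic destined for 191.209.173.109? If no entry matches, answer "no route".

Routes whose prefix contains 191.209.173.109:
  188.0.0.0/6 (188.0.0.0 - 191.255.255.255) -> port1
  191.192.0.0/10 (191.192.0.0 - 191.255.255.255) -> port5
  191.192.0.0/11 (191.192.0.0 - 191.223.255.255) -> port10
More-specific entries that do NOT match:
  189.209.173.108/30 (189.209.173.108 - 189.209.173.111) does not contain 191.209.173.109
  191.209.172.104/29 (191.209.172.104 - 191.209.172.111) does not contain 191.209.173.109
  191.209.188.0/23 (191.209.188.0 - 191.209.189.255) does not contain 191.209.173.109
  191.208.160.0/20 (191.208.160.0 - 191.208.175.255) does not contain 191.209.173.109
  191.193.128.0/18 (191.193.128.0 - 191.193.191.255) does not contain 191.209.173.109
Longest matching prefix is /11 -> interface port10.

port10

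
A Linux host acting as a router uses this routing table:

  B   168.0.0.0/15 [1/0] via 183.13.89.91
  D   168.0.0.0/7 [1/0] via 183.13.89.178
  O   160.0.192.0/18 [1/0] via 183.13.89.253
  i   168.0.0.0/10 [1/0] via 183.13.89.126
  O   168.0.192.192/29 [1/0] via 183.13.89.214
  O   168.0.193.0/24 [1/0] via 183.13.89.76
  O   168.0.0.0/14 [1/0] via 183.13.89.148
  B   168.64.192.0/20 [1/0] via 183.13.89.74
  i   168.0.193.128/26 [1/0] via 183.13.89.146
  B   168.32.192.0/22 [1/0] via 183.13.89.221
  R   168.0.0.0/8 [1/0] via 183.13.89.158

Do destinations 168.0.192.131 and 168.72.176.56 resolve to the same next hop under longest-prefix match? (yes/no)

168.0.192.131: longest match 168.0.0.0/15 -> 183.13.89.91
168.72.176.56: longest match 168.0.0.0/8 -> 183.13.89.158

no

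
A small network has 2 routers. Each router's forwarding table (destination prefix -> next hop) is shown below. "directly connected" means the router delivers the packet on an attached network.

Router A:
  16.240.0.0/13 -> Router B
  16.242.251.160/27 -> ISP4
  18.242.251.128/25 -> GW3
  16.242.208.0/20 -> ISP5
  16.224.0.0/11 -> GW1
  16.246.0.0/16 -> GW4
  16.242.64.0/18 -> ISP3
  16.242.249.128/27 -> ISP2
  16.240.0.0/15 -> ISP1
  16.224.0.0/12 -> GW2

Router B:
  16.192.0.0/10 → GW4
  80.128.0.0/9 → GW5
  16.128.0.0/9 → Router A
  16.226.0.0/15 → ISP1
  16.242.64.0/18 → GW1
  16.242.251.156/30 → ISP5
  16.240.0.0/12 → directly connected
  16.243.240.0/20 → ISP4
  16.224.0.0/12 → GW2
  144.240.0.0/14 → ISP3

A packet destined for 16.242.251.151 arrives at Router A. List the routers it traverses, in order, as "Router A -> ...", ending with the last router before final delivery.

At Router A: longest match for 16.242.251.151 is 16.240.0.0/13 -> Router B
At Router B: longest match for 16.242.251.151 is 16.240.0.0/12 -> directly connected

Router A -> Router B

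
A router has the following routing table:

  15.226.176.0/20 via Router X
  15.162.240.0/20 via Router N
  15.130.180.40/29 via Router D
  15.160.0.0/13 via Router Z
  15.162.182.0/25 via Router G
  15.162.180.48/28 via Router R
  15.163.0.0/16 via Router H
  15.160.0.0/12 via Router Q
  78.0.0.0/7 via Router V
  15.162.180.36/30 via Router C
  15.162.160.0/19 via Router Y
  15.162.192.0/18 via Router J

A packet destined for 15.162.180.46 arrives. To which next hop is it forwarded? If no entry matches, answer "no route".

Routes whose prefix contains 15.162.180.46:
  15.160.0.0/12 (15.160.0.0 - 15.175.255.255) -> Router Q
  15.160.0.0/13 (15.160.0.0 - 15.167.255.255) -> Router Z
  15.162.160.0/19 (15.162.160.0 - 15.162.191.255) -> Router Y
More-specific entries that do NOT match:
  15.162.180.36/30 (15.162.180.36 - 15.162.180.39) does not contain 15.162.180.46
  15.130.180.40/29 (15.130.180.40 - 15.130.180.47) does not contain 15.162.180.46
  15.162.180.48/28 (15.162.180.48 - 15.162.180.63) does not contain 15.162.180.46
  15.162.182.0/25 (15.162.182.0 - 15.162.182.127) does not contain 15.162.180.46
  15.226.176.0/20 (15.226.176.0 - 15.226.191.255) does not contain 15.162.180.46
  15.162.240.0/20 (15.162.240.0 - 15.162.255.255) does not contain 15.162.180.46
Longest matching prefix is /19 -> next hop Router Y.

Router Y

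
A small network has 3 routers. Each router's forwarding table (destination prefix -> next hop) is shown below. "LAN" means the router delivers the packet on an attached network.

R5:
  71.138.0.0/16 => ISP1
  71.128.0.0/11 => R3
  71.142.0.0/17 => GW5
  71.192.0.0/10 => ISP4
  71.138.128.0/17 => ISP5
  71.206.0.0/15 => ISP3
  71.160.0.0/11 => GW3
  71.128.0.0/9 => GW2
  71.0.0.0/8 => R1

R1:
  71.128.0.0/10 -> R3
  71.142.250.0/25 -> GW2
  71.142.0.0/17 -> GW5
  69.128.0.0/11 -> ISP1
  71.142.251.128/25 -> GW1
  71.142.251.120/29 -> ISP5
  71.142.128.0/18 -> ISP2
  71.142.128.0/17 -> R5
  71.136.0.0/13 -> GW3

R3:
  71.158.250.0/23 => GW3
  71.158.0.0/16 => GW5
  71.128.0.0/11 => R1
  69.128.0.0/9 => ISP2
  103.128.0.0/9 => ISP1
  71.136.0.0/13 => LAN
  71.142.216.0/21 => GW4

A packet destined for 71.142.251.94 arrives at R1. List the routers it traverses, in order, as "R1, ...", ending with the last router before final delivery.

R1, R5, R3

At R1: longest match for 71.142.251.94 is 71.142.128.0/17 -> R5
At R5: longest match for 71.142.251.94 is 71.128.0.0/11 -> R3
At R3: longest match for 71.142.251.94 is 71.136.0.0/13 -> LAN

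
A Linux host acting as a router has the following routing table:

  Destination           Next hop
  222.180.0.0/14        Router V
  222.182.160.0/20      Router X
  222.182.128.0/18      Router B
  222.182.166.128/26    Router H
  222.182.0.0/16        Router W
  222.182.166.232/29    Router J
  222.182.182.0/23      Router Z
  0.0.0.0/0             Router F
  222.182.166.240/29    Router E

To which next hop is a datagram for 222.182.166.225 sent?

Router X

Routes whose prefix contains 222.182.166.225:
  0.0.0.0/0 (default, matches everything) -> Router F
  222.180.0.0/14 (222.180.0.0 - 222.183.255.255) -> Router V
  222.182.0.0/16 (222.182.0.0 - 222.182.255.255) -> Router W
  222.182.128.0/18 (222.182.128.0 - 222.182.191.255) -> Router B
  222.182.160.0/20 (222.182.160.0 - 222.182.175.255) -> Router X
More-specific entries that do NOT match:
  222.182.166.232/29 (222.182.166.232 - 222.182.166.239) does not contain 222.182.166.225
  222.182.166.240/29 (222.182.166.240 - 222.182.166.247) does not contain 222.182.166.225
  222.182.166.128/26 (222.182.166.128 - 222.182.166.191) does not contain 222.182.166.225
  222.182.182.0/23 (222.182.182.0 - 222.182.183.255) does not contain 222.182.166.225
Longest matching prefix is /20 -> next hop Router X.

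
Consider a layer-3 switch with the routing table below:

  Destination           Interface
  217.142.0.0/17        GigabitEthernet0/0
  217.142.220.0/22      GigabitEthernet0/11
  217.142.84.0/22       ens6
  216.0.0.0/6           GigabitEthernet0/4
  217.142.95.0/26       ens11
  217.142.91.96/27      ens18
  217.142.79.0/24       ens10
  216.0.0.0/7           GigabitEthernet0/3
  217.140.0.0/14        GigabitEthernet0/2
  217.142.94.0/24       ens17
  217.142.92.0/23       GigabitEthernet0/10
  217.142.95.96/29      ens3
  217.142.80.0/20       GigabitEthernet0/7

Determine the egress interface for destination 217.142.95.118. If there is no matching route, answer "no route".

GigabitEthernet0/7

Routes whose prefix contains 217.142.95.118:
  216.0.0.0/6 (216.0.0.0 - 219.255.255.255) -> GigabitEthernet0/4
  216.0.0.0/7 (216.0.0.0 - 217.255.255.255) -> GigabitEthernet0/3
  217.140.0.0/14 (217.140.0.0 - 217.143.255.255) -> GigabitEthernet0/2
  217.142.0.0/17 (217.142.0.0 - 217.142.127.255) -> GigabitEthernet0/0
  217.142.80.0/20 (217.142.80.0 - 217.142.95.255) -> GigabitEthernet0/7
More-specific entries that do NOT match:
  217.142.95.96/29 (217.142.95.96 - 217.142.95.103) does not contain 217.142.95.118
  217.142.91.96/27 (217.142.91.96 - 217.142.91.127) does not contain 217.142.95.118
  217.142.95.0/26 (217.142.95.0 - 217.142.95.63) does not contain 217.142.95.118
  217.142.79.0/24 (217.142.79.0 - 217.142.79.255) does not contain 217.142.95.118
  217.142.94.0/24 (217.142.94.0 - 217.142.94.255) does not contain 217.142.95.118
  217.142.92.0/23 (217.142.92.0 - 217.142.93.255) does not contain 217.142.95.118
  217.142.220.0/22 (217.142.220.0 - 217.142.223.255) does not contain 217.142.95.118
  217.142.84.0/22 (217.142.84.0 - 217.142.87.255) does not contain 217.142.95.118
Longest matching prefix is /20 -> interface GigabitEthernet0/7.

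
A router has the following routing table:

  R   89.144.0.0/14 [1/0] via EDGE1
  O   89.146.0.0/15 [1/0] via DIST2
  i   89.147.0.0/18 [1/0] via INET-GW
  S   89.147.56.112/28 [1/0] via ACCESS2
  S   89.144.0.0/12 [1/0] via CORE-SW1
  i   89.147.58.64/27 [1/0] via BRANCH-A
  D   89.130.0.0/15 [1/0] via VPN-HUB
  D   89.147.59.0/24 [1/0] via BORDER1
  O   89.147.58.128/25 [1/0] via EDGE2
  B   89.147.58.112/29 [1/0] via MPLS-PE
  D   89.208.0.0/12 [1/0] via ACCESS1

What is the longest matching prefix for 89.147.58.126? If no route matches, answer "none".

Entries matching 89.147.58.126:
  89.144.0.0/12 (89.144.0.0 - 89.159.255.255)
  89.144.0.0/14 (89.144.0.0 - 89.147.255.255)
  89.146.0.0/15 (89.146.0.0 - 89.147.255.255)
  89.147.0.0/18 (89.147.0.0 - 89.147.63.255)
Most specific is 89.147.0.0/18.

89.147.0.0/18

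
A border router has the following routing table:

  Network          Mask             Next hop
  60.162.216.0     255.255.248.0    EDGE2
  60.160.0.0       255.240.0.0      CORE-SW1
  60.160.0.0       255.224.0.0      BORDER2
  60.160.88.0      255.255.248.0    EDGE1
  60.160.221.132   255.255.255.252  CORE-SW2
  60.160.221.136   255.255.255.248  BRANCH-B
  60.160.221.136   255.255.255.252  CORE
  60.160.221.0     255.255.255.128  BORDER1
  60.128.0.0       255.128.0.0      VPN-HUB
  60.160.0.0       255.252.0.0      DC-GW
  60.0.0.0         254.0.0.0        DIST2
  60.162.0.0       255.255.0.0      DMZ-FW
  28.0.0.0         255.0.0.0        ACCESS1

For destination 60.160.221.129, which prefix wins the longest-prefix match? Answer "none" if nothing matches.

Entries matching 60.160.221.129:
  60.0.0.0/7 (60.0.0.0 - 61.255.255.255)
  60.128.0.0/9 (60.128.0.0 - 60.255.255.255)
  60.160.0.0/11 (60.160.0.0 - 60.191.255.255)
  60.160.0.0/12 (60.160.0.0 - 60.175.255.255)
  60.160.0.0/14 (60.160.0.0 - 60.163.255.255)
Most specific is 60.160.0.0/14.

60.160.0.0/14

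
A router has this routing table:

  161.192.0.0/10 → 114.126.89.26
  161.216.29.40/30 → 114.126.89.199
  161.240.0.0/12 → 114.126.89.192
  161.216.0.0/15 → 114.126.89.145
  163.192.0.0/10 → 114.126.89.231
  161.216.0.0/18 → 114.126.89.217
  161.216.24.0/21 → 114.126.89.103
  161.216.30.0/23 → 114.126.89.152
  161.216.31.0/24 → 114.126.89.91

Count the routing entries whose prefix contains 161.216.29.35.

4

Prefixes containing 161.216.29.35:
  161.192.0.0/10 (161.192.0.0 - 161.255.255.255)
  161.216.0.0/15 (161.216.0.0 - 161.217.255.255)
  161.216.0.0/18 (161.216.0.0 - 161.216.63.255)
  161.216.24.0/21 (161.216.24.0 - 161.216.31.255)
Total matching entries: 4.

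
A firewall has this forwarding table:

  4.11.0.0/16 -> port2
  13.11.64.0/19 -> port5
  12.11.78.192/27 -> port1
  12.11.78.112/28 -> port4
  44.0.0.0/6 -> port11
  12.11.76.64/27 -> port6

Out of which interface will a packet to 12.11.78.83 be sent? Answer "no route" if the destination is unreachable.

no route

No entry's prefix contains 12.11.78.83; there is no default route.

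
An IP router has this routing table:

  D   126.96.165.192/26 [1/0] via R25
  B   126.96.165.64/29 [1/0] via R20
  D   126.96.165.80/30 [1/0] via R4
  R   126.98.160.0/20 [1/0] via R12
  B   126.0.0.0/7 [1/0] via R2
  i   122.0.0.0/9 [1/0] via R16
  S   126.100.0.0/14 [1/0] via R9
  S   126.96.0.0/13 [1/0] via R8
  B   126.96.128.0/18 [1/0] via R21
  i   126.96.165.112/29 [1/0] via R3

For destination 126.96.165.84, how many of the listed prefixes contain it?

3

Prefixes containing 126.96.165.84:
  126.0.0.0/7 (126.0.0.0 - 127.255.255.255)
  126.96.0.0/13 (126.96.0.0 - 126.103.255.255)
  126.96.128.0/18 (126.96.128.0 - 126.96.191.255)
Total matching entries: 3.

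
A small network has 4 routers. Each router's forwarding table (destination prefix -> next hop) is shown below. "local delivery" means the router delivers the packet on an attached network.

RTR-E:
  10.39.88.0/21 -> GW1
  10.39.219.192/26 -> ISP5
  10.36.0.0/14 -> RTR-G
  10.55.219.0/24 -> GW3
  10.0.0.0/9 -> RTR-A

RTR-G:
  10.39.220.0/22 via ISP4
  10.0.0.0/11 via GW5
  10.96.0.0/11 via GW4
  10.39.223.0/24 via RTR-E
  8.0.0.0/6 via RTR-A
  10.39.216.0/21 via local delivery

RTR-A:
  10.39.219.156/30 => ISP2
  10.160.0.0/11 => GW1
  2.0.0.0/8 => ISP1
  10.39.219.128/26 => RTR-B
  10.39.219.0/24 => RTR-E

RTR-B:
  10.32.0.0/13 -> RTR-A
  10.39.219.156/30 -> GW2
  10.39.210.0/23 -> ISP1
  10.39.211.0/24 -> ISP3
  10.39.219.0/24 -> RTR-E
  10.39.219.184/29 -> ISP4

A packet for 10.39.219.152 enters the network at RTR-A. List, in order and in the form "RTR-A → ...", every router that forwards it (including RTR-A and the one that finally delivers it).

At RTR-A: longest match for 10.39.219.152 is 10.39.219.128/26 -> RTR-B
At RTR-B: longest match for 10.39.219.152 is 10.39.219.0/24 -> RTR-E
At RTR-E: longest match for 10.39.219.152 is 10.36.0.0/14 -> RTR-G
At RTR-G: longest match for 10.39.219.152 is 10.39.216.0/21 -> local delivery

RTR-A → RTR-B → RTR-E → RTR-G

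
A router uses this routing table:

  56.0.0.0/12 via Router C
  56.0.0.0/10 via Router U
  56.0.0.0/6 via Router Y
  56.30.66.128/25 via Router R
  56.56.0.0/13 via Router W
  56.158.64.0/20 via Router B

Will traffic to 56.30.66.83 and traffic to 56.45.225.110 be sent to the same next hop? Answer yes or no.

yes

56.30.66.83: longest match 56.0.0.0/10 -> Router U
56.45.225.110: longest match 56.0.0.0/10 -> Router U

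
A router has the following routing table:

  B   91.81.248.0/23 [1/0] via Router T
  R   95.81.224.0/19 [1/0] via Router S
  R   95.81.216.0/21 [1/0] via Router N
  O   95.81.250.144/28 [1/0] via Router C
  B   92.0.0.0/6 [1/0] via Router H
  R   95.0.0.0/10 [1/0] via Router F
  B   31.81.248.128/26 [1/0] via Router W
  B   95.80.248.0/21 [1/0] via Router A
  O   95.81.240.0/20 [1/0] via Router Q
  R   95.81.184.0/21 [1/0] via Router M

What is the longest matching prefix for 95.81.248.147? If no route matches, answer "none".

95.81.240.0/20

Entries matching 95.81.248.147:
  92.0.0.0/6 (92.0.0.0 - 95.255.255.255)
  95.81.224.0/19 (95.81.224.0 - 95.81.255.255)
  95.81.240.0/20 (95.81.240.0 - 95.81.255.255)
Most specific is 95.81.240.0/20.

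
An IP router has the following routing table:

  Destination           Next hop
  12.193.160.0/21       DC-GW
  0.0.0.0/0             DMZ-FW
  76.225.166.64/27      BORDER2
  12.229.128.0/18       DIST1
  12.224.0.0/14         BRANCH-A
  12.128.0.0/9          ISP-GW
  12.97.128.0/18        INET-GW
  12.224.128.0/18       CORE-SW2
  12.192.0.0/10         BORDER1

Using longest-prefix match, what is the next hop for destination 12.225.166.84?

Routes whose prefix contains 12.225.166.84:
  0.0.0.0/0 (default, matches everything) -> DMZ-FW
  12.128.0.0/9 (12.128.0.0 - 12.255.255.255) -> ISP-GW
  12.192.0.0/10 (12.192.0.0 - 12.255.255.255) -> BORDER1
  12.224.0.0/14 (12.224.0.0 - 12.227.255.255) -> BRANCH-A
More-specific entries that do NOT match:
  76.225.166.64/27 (76.225.166.64 - 76.225.166.95) does not contain 12.225.166.84
  12.193.160.0/21 (12.193.160.0 - 12.193.167.255) does not contain 12.225.166.84
  12.229.128.0/18 (12.229.128.0 - 12.229.191.255) does not contain 12.225.166.84
  12.97.128.0/18 (12.97.128.0 - 12.97.191.255) does not contain 12.225.166.84
  12.224.128.0/18 (12.224.128.0 - 12.224.191.255) does not contain 12.225.166.84
Longest matching prefix is /14 -> next hop BRANCH-A.

BRANCH-A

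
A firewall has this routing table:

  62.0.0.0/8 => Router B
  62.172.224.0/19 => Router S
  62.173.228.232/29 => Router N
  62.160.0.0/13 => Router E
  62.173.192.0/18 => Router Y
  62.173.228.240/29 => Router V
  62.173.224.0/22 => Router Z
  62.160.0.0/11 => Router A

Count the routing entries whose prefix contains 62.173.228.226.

3

Prefixes containing 62.173.228.226:
  62.0.0.0/8 (62.0.0.0 - 62.255.255.255)
  62.160.0.0/11 (62.160.0.0 - 62.191.255.255)
  62.173.192.0/18 (62.173.192.0 - 62.173.255.255)
Total matching entries: 3.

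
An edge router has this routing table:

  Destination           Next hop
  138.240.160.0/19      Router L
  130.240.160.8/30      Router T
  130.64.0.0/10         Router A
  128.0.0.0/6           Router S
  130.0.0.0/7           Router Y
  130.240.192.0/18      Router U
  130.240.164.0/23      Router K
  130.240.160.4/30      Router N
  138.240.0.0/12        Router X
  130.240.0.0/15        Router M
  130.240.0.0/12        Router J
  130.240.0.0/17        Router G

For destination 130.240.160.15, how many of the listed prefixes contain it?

4

Prefixes containing 130.240.160.15:
  128.0.0.0/6 (128.0.0.0 - 131.255.255.255)
  130.0.0.0/7 (130.0.0.0 - 131.255.255.255)
  130.240.0.0/12 (130.240.0.0 - 130.255.255.255)
  130.240.0.0/15 (130.240.0.0 - 130.241.255.255)
Total matching entries: 4.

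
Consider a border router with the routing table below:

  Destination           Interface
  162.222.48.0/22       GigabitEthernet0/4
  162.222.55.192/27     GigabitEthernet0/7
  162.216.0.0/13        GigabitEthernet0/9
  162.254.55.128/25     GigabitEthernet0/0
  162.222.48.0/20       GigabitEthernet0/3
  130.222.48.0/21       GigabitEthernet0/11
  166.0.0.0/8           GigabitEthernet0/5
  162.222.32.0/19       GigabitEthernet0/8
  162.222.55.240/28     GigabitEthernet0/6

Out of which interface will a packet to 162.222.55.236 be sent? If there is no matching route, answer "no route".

GigabitEthernet0/3

Routes whose prefix contains 162.222.55.236:
  162.216.0.0/13 (162.216.0.0 - 162.223.255.255) -> GigabitEthernet0/9
  162.222.32.0/19 (162.222.32.0 - 162.222.63.255) -> GigabitEthernet0/8
  162.222.48.0/20 (162.222.48.0 - 162.222.63.255) -> GigabitEthernet0/3
More-specific entries that do NOT match:
  162.222.55.240/28 (162.222.55.240 - 162.222.55.255) does not contain 162.222.55.236
  162.222.55.192/27 (162.222.55.192 - 162.222.55.223) does not contain 162.222.55.236
  162.254.55.128/25 (162.254.55.128 - 162.254.55.255) does not contain 162.222.55.236
  162.222.48.0/22 (162.222.48.0 - 162.222.51.255) does not contain 162.222.55.236
  130.222.48.0/21 (130.222.48.0 - 130.222.55.255) does not contain 162.222.55.236
Longest matching prefix is /20 -> interface GigabitEthernet0/3.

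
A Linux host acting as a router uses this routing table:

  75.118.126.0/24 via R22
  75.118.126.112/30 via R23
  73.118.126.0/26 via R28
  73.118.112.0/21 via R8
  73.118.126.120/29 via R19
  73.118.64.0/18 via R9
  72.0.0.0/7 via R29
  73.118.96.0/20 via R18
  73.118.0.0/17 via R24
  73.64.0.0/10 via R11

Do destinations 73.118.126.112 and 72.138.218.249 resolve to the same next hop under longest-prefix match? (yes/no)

no

73.118.126.112: longest match 73.118.64.0/18 -> R9
72.138.218.249: longest match 72.0.0.0/7 -> R29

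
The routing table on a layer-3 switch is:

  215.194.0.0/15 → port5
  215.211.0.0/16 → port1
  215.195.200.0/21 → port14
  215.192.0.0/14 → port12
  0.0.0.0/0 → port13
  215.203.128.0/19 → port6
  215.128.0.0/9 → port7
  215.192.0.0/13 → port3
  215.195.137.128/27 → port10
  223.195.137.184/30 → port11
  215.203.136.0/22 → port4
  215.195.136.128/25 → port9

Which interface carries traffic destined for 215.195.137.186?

Routes whose prefix contains 215.195.137.186:
  0.0.0.0/0 (default, matches everything) -> port13
  215.128.0.0/9 (215.128.0.0 - 215.255.255.255) -> port7
  215.192.0.0/13 (215.192.0.0 - 215.199.255.255) -> port3
  215.192.0.0/14 (215.192.0.0 - 215.195.255.255) -> port12
  215.194.0.0/15 (215.194.0.0 - 215.195.255.255) -> port5
More-specific entries that do NOT match:
  223.195.137.184/30 (223.195.137.184 - 223.195.137.187) does not contain 215.195.137.186
  215.195.137.128/27 (215.195.137.128 - 215.195.137.159) does not contain 215.195.137.186
  215.195.136.128/25 (215.195.136.128 - 215.195.136.255) does not contain 215.195.137.186
  215.203.136.0/22 (215.203.136.0 - 215.203.139.255) does not contain 215.195.137.186
  215.195.200.0/21 (215.195.200.0 - 215.195.207.255) does not contain 215.195.137.186
  215.203.128.0/19 (215.203.128.0 - 215.203.159.255) does not contain 215.195.137.186
  215.211.0.0/16 (215.211.0.0 - 215.211.255.255) does not contain 215.195.137.186
Longest matching prefix is /15 -> interface port5.

port5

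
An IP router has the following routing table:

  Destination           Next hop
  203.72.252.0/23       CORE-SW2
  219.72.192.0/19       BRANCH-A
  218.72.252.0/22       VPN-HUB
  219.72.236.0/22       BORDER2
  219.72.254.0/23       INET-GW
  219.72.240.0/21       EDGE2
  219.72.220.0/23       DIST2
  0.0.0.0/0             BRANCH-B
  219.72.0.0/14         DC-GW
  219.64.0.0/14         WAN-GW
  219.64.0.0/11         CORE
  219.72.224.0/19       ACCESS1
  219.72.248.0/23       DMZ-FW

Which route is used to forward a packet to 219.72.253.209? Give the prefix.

Entries matching 219.72.253.209:
  0.0.0.0/0 (default, matches everything)
  219.64.0.0/11 (219.64.0.0 - 219.95.255.255)
  219.72.0.0/14 (219.72.0.0 - 219.75.255.255)
  219.72.224.0/19 (219.72.224.0 - 219.72.255.255)
Most specific is 219.72.224.0/19.

219.72.224.0/19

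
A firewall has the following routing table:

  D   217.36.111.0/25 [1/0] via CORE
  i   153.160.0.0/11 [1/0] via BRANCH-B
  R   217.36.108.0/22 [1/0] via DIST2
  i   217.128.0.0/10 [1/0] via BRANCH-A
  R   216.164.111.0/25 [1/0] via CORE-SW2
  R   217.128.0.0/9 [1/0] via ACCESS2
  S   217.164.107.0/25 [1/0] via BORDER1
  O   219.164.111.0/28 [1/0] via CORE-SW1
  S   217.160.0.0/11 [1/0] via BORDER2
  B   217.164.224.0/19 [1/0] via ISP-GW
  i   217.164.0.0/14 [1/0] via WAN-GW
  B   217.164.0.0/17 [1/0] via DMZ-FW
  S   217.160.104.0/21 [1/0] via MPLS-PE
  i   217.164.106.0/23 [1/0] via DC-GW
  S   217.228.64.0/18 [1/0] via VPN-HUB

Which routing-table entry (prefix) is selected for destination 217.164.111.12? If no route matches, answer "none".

217.164.0.0/17

Entries matching 217.164.111.12:
  217.128.0.0/9 (217.128.0.0 - 217.255.255.255)
  217.128.0.0/10 (217.128.0.0 - 217.191.255.255)
  217.160.0.0/11 (217.160.0.0 - 217.191.255.255)
  217.164.0.0/14 (217.164.0.0 - 217.167.255.255)
  217.164.0.0/17 (217.164.0.0 - 217.164.127.255)
Most specific is 217.164.0.0/17.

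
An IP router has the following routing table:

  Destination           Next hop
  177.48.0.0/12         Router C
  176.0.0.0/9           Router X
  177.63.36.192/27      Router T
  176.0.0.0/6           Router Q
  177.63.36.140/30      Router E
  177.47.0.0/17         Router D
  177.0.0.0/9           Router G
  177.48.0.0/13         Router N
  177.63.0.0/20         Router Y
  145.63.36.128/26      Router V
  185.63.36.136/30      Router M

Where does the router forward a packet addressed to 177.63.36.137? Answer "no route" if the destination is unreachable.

Router C

Routes whose prefix contains 177.63.36.137:
  176.0.0.0/6 (176.0.0.0 - 179.255.255.255) -> Router Q
  177.0.0.0/9 (177.0.0.0 - 177.127.255.255) -> Router G
  177.48.0.0/12 (177.48.0.0 - 177.63.255.255) -> Router C
More-specific entries that do NOT match:
  177.63.36.140/30 (177.63.36.140 - 177.63.36.143) does not contain 177.63.36.137
  185.63.36.136/30 (185.63.36.136 - 185.63.36.139) does not contain 177.63.36.137
  177.63.36.192/27 (177.63.36.192 - 177.63.36.223) does not contain 177.63.36.137
  145.63.36.128/26 (145.63.36.128 - 145.63.36.191) does not contain 177.63.36.137
  177.63.0.0/20 (177.63.0.0 - 177.63.15.255) does not contain 177.63.36.137
  177.47.0.0/17 (177.47.0.0 - 177.47.127.255) does not contain 177.63.36.137
  177.48.0.0/13 (177.48.0.0 - 177.55.255.255) does not contain 177.63.36.137
Longest matching prefix is /12 -> next hop Router C.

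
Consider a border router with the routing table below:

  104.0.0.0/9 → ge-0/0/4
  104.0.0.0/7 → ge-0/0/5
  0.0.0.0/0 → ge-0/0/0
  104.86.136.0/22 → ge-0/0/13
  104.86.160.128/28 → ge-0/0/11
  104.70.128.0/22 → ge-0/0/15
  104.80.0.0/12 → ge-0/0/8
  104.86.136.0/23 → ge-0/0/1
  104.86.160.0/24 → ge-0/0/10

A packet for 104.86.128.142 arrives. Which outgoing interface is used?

Routes whose prefix contains 104.86.128.142:
  0.0.0.0/0 (default, matches everything) -> ge-0/0/0
  104.0.0.0/7 (104.0.0.0 - 105.255.255.255) -> ge-0/0/5
  104.0.0.0/9 (104.0.0.0 - 104.127.255.255) -> ge-0/0/4
  104.80.0.0/12 (104.80.0.0 - 104.95.255.255) -> ge-0/0/8
More-specific entries that do NOT match:
  104.86.160.128/28 (104.86.160.128 - 104.86.160.143) does not contain 104.86.128.142
  104.86.160.0/24 (104.86.160.0 - 104.86.160.255) does not contain 104.86.128.142
  104.86.136.0/23 (104.86.136.0 - 104.86.137.255) does not contain 104.86.128.142
  104.86.136.0/22 (104.86.136.0 - 104.86.139.255) does not contain 104.86.128.142
  104.70.128.0/22 (104.70.128.0 - 104.70.131.255) does not contain 104.86.128.142
Longest matching prefix is /12 -> interface ge-0/0/8.

ge-0/0/8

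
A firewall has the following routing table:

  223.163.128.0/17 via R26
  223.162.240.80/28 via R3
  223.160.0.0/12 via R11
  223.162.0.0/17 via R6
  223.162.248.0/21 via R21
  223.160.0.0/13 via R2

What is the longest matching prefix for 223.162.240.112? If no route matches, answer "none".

Entries matching 223.162.240.112:
  223.160.0.0/12 (223.160.0.0 - 223.175.255.255)
  223.160.0.0/13 (223.160.0.0 - 223.167.255.255)
Most specific is 223.160.0.0/13.

223.160.0.0/13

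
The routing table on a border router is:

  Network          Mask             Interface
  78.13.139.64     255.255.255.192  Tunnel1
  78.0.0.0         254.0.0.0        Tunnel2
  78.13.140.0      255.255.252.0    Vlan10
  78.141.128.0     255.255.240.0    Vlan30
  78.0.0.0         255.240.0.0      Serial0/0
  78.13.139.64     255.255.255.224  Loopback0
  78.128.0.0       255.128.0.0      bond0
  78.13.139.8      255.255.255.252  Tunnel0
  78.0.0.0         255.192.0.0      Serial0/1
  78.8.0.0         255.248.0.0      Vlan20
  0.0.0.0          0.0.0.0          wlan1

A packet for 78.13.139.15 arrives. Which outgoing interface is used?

Vlan20

Routes whose prefix contains 78.13.139.15:
  0.0.0.0/0 (default, matches everything) -> wlan1
  78.0.0.0/7 (78.0.0.0 - 79.255.255.255) -> Tunnel2
  78.0.0.0/10 (78.0.0.0 - 78.63.255.255) -> Serial0/1
  78.0.0.0/12 (78.0.0.0 - 78.15.255.255) -> Serial0/0
  78.8.0.0/13 (78.8.0.0 - 78.15.255.255) -> Vlan20
More-specific entries that do NOT match:
  78.13.139.8/30 (78.13.139.8 - 78.13.139.11) does not contain 78.13.139.15
  78.13.139.64/27 (78.13.139.64 - 78.13.139.95) does not contain 78.13.139.15
  78.13.139.64/26 (78.13.139.64 - 78.13.139.127) does not contain 78.13.139.15
  78.13.140.0/22 (78.13.140.0 - 78.13.143.255) does not contain 78.13.139.15
  78.141.128.0/20 (78.141.128.0 - 78.141.143.255) does not contain 78.13.139.15
Longest matching prefix is /13 -> interface Vlan20.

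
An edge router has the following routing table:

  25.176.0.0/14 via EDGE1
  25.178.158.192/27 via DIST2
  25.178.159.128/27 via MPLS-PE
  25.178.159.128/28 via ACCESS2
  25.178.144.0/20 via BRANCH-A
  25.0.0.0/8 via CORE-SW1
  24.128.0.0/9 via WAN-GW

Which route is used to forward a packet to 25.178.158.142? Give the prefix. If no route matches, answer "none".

Entries matching 25.178.158.142:
  25.0.0.0/8 (25.0.0.0 - 25.255.255.255)
  25.176.0.0/14 (25.176.0.0 - 25.179.255.255)
  25.178.144.0/20 (25.178.144.0 - 25.178.159.255)
Most specific is 25.178.144.0/20.

25.178.144.0/20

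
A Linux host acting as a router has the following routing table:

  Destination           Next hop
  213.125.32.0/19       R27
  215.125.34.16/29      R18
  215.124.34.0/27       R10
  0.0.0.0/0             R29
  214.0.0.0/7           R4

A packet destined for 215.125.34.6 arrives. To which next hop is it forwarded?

Routes whose prefix contains 215.125.34.6:
  0.0.0.0/0 (default, matches everything) -> R29
  214.0.0.0/7 (214.0.0.0 - 215.255.255.255) -> R4
More-specific entries that do NOT match:
  215.125.34.16/29 (215.125.34.16 - 215.125.34.23) does not contain 215.125.34.6
  215.124.34.0/27 (215.124.34.0 - 215.124.34.31) does not contain 215.125.34.6
  213.125.32.0/19 (213.125.32.0 - 213.125.63.255) does not contain 215.125.34.6
Longest matching prefix is /7 -> next hop R4.

R4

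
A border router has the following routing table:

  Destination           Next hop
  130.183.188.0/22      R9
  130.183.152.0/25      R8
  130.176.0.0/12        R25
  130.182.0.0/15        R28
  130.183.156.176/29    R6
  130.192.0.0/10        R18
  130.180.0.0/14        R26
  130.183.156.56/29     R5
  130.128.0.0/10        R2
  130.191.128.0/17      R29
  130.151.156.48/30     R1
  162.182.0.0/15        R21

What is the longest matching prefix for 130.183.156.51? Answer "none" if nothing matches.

Entries matching 130.183.156.51:
  130.128.0.0/10 (130.128.0.0 - 130.191.255.255)
  130.176.0.0/12 (130.176.0.0 - 130.191.255.255)
  130.180.0.0/14 (130.180.0.0 - 130.183.255.255)
  130.182.0.0/15 (130.182.0.0 - 130.183.255.255)
Most specific is 130.182.0.0/15.

130.182.0.0/15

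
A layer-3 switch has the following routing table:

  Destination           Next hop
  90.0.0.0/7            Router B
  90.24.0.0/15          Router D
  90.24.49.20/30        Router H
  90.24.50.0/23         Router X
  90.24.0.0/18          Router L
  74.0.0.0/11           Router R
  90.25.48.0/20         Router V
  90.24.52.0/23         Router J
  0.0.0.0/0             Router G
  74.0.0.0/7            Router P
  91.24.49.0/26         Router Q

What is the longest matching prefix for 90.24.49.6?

Entries matching 90.24.49.6:
  0.0.0.0/0 (default, matches everything)
  90.0.0.0/7 (90.0.0.0 - 91.255.255.255)
  90.24.0.0/15 (90.24.0.0 - 90.25.255.255)
  90.24.0.0/18 (90.24.0.0 - 90.24.63.255)
Most specific is 90.24.0.0/18.

90.24.0.0/18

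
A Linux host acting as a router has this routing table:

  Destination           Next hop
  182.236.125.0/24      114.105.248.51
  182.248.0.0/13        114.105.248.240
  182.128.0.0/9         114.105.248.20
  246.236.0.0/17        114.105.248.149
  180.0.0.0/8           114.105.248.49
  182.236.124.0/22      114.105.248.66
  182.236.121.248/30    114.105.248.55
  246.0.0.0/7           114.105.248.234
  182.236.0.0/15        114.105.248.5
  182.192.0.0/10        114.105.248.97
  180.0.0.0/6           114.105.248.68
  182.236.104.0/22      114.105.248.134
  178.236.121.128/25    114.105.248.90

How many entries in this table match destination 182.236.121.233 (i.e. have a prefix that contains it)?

4

Prefixes containing 182.236.121.233:
  180.0.0.0/6 (180.0.0.0 - 183.255.255.255)
  182.128.0.0/9 (182.128.0.0 - 182.255.255.255)
  182.192.0.0/10 (182.192.0.0 - 182.255.255.255)
  182.236.0.0/15 (182.236.0.0 - 182.237.255.255)
Total matching entries: 4.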